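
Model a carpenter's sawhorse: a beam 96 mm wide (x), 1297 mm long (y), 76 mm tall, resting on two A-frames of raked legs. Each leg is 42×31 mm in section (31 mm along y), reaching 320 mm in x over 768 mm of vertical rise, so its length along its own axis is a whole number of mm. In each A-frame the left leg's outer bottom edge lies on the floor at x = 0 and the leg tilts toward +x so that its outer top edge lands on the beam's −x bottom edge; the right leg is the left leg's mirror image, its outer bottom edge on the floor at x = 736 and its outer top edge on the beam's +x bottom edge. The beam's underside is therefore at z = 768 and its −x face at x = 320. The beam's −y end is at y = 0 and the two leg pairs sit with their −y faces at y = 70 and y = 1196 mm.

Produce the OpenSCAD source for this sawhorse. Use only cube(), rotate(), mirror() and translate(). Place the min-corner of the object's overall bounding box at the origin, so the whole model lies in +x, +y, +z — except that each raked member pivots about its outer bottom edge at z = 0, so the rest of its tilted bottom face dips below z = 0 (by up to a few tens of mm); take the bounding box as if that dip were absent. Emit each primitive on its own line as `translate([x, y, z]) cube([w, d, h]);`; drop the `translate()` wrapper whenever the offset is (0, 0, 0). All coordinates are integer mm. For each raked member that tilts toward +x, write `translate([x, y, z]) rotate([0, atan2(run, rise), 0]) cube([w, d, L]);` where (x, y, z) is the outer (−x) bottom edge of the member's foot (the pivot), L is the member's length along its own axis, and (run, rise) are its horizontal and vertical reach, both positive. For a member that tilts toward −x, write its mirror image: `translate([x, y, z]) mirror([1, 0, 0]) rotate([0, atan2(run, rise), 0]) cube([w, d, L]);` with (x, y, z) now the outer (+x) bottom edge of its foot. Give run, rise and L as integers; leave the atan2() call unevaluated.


translate([320, 0, 768]) cube([96, 1297, 76]);
translate([0, 70, 0]) rotate([0, atan2(320, 768), 0]) cube([42, 31, 832]);
translate([736, 70, 0]) mirror([1, 0, 0]) rotate([0, atan2(320, 768), 0]) cube([42, 31, 832]);
translate([0, 1196, 0]) rotate([0, atan2(320, 768), 0]) cube([42, 31, 832]);
translate([736, 1196, 0]) mirror([1, 0, 0]) rotate([0, atan2(320, 768), 0]) cube([42, 31, 832]);


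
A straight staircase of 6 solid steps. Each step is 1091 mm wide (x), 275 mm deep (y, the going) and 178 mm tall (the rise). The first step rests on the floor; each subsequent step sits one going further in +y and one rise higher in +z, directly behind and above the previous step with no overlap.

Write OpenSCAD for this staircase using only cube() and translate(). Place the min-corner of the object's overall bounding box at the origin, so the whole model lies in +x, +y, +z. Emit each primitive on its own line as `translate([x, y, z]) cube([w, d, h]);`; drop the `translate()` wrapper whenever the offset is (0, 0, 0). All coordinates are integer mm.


cube([1091, 275, 178]);
translate([0, 275, 178]) cube([1091, 275, 178]);
translate([0, 550, 356]) cube([1091, 275, 178]);
translate([0, 825, 534]) cube([1091, 275, 178]);
translate([0, 1100, 712]) cube([1091, 275, 178]);
translate([0, 1375, 890]) cube([1091, 275, 178]);


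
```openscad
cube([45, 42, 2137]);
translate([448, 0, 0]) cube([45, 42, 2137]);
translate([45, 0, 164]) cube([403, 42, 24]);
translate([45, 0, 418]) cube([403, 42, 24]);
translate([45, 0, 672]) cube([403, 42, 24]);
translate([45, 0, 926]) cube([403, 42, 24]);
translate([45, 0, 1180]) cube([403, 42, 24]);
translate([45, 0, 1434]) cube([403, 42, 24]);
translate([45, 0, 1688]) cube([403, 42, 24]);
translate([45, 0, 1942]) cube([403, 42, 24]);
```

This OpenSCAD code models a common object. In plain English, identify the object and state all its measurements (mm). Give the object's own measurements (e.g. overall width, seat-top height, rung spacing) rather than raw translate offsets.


A straight ladder. Two 45×42 mm vertical rails, 2137 mm tall, stand 493 mm apart (outside-to-outside) with their front faces coplanar on the −y side. 8 rungs, each 42 mm deep and 24 mm tall, span between the inner faces of the rails, front faces flush with the rails. The lowest rung's underside is at z = 164 mm and rungs are spaced 254 mm apart (underside to underside).


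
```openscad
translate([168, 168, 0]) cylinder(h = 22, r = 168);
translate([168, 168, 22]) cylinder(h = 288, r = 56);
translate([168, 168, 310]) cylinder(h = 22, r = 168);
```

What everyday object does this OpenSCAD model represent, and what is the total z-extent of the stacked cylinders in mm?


A spool. The overall height is 332 mm.

Three coaxial cylinders, large–small–large — a spool. Two 22 mm flanges and a 288 mm core give 22 + 288 + 22 = 332 mm.


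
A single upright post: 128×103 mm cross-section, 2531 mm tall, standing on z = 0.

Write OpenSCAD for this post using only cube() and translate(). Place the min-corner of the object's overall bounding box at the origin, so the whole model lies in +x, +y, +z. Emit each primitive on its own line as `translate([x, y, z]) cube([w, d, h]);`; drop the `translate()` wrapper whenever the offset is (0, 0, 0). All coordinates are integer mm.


cube([128, 103, 2531]);


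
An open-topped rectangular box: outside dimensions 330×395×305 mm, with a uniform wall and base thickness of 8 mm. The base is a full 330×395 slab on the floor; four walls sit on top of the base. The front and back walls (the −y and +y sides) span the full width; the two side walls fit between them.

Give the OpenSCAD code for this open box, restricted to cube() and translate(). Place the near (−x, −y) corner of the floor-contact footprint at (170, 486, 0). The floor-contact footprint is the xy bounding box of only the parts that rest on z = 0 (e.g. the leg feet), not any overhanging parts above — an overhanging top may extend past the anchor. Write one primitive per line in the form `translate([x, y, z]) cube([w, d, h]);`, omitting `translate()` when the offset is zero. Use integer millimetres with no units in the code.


translate([170, 486, 0]) cube([330, 395, 8]);
translate([170, 486, 8]) cube([330, 8, 297]);
translate([170, 873, 8]) cube([330, 8, 297]);
translate([170, 494, 8]) cube([8, 379, 297]);
translate([492, 494, 8]) cube([8, 379, 297]);


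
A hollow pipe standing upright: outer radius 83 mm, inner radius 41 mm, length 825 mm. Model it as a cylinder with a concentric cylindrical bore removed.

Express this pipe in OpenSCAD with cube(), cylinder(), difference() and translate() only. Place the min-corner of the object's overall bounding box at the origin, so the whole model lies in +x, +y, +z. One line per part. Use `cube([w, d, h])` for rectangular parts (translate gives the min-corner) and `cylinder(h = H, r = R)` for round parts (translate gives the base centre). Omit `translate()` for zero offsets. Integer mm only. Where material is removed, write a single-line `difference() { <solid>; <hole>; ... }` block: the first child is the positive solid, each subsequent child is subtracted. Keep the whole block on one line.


difference() { translate([83, 83, 0]) cylinder(h = 825, r = 83); translate([83, 83, 0]) cylinder(h = 825, r = 41); }


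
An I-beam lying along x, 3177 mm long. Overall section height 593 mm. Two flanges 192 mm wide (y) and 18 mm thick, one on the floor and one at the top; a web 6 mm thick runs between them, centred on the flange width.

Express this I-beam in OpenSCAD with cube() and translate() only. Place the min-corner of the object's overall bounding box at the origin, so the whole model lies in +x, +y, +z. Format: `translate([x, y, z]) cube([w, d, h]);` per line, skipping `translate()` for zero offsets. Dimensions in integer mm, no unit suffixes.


cube([3177, 192, 18]);
translate([0, 93, 18]) cube([3177, 6, 557]);
translate([0, 0, 575]) cube([3177, 192, 18]);


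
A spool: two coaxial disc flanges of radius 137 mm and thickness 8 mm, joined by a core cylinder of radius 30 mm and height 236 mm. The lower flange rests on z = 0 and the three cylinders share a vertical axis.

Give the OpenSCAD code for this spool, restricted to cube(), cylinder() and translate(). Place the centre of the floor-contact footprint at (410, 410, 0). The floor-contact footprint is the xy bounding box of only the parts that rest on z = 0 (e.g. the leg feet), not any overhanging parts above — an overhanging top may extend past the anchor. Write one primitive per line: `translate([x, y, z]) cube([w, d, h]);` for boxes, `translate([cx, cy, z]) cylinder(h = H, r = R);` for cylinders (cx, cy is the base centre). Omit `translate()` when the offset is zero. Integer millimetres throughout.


translate([410, 410, 0]) cylinder(h = 8, r = 137);
translate([410, 410, 8]) cylinder(h = 236, r = 30);
translate([410, 410, 244]) cylinder(h = 8, r = 137);


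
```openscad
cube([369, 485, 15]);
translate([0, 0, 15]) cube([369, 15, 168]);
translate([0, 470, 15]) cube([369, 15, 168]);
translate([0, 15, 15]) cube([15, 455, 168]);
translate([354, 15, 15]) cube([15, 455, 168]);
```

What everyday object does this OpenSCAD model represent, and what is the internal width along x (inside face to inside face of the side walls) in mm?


An open box. The internal width is 339 mm.

A 369×485 base slab with four walls standing on it — an open box. The base is 369 mm wide and the walls are 15 mm thick, so the internal width is 369 − 2 × 15 = 339 mm.


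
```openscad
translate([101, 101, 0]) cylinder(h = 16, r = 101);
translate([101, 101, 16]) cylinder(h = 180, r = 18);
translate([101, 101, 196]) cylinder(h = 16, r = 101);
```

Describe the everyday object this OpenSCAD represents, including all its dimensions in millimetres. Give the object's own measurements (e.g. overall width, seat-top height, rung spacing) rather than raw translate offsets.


A spool: two coaxial disc flanges of radius 101 mm and thickness 16 mm, joined by a core cylinder of radius 18 mm and height 180 mm. The lower flange rests on z = 0 and the three cylinders share a vertical axis.


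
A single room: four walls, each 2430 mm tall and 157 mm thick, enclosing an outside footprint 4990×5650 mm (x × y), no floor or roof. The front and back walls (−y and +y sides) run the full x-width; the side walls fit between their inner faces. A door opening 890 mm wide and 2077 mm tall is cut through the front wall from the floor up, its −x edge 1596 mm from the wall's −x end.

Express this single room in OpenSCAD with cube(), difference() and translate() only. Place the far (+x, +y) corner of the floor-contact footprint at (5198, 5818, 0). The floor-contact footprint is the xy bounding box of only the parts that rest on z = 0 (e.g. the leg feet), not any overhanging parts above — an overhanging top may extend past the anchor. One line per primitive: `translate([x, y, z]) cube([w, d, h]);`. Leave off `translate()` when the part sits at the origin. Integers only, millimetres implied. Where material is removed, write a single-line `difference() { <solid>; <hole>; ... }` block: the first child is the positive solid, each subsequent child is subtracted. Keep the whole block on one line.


difference() { translate([208, 168, 0]) cube([4990, 157, 2430]); translate([1804, 168, 0]) cube([890, 157, 2077]); }
translate([208, 5661, 0]) cube([4990, 157, 2430]);
translate([208, 325, 0]) cube([157, 5336, 2430]);
translate([5041, 325, 0]) cube([157, 5336, 2430]);


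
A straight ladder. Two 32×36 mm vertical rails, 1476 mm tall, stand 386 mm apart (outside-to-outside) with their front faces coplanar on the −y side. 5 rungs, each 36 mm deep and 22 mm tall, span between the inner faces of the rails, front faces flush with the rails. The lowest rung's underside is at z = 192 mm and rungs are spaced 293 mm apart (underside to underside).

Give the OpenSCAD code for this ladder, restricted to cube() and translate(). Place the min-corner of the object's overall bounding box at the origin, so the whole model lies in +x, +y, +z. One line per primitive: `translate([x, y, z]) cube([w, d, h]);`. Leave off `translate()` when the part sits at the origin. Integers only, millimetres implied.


cube([32, 36, 1476]);
translate([354, 0, 0]) cube([32, 36, 1476]);
translate([32, 0, 192]) cube([322, 36, 22]);
translate([32, 0, 485]) cube([322, 36, 22]);
translate([32, 0, 778]) cube([322, 36, 22]);
translate([32, 0, 1071]) cube([322, 36, 22]);
translate([32, 0, 1364]) cube([322, 36, 22]);


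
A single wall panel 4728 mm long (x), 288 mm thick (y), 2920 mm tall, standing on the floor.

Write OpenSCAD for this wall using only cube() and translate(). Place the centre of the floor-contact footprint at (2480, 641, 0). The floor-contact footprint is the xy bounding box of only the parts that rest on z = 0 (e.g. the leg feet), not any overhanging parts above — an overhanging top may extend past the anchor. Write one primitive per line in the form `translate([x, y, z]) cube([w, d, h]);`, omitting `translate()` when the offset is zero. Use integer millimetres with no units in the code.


translate([116, 497, 0]) cube([4728, 288, 2920]);


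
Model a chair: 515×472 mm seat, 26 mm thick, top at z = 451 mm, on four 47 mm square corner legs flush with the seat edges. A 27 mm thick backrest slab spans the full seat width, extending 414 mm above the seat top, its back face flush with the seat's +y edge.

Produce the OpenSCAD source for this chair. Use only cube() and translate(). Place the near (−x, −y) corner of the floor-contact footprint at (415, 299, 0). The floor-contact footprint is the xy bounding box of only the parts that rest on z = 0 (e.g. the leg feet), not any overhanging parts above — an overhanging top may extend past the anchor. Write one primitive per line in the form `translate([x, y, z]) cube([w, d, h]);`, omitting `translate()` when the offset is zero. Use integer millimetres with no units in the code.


translate([415, 299, 425]) cube([515, 472, 26]);
translate([415, 299, 0]) cube([47, 47, 425]);
translate([883, 299, 0]) cube([47, 47, 425]);
translate([415, 724, 0]) cube([47, 47, 425]);
translate([883, 724, 0]) cube([47, 47, 425]);
translate([415, 744, 451]) cube([515, 27, 414]);


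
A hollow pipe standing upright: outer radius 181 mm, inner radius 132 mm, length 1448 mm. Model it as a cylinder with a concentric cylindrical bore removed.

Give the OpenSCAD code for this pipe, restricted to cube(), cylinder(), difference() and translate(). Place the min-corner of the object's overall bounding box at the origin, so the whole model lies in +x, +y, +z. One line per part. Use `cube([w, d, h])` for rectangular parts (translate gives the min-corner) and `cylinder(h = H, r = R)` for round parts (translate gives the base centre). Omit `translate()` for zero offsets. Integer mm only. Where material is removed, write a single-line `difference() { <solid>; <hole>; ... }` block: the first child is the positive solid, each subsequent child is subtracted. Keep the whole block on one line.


difference() { translate([181, 181, 0]) cylinder(h = 1448, r = 181); translate([181, 181, 0]) cylinder(h = 1448, r = 132); }


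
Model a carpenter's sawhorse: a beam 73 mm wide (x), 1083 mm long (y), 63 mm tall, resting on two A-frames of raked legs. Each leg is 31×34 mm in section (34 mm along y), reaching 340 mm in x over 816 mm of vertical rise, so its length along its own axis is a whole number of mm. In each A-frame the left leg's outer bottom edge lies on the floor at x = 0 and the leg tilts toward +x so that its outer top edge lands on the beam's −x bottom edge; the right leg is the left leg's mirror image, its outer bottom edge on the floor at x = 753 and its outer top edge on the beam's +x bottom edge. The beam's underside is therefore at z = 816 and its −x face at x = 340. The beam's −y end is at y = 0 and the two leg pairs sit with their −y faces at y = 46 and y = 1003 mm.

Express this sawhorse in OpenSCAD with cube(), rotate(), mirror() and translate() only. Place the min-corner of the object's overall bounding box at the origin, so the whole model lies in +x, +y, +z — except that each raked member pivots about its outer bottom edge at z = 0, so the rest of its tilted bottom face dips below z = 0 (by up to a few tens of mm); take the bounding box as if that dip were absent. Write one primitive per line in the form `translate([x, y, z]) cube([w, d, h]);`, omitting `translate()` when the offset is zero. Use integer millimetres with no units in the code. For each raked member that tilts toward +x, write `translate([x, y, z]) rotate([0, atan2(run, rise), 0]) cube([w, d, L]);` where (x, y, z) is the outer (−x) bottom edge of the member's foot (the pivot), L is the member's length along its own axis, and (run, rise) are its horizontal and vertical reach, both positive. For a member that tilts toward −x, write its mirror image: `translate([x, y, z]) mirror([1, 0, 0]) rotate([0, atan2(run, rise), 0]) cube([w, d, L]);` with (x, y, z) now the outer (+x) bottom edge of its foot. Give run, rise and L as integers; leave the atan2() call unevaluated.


translate([340, 0, 816]) cube([73, 1083, 63]);
translate([0, 46, 0]) rotate([0, atan2(340, 816), 0]) cube([31, 34, 884]);
translate([753, 46, 0]) mirror([1, 0, 0]) rotate([0, atan2(340, 816), 0]) cube([31, 34, 884]);
translate([0, 1003, 0]) rotate([0, atan2(340, 816), 0]) cube([31, 34, 884]);
translate([753, 1003, 0]) mirror([1, 0, 0]) rotate([0, atan2(340, 816), 0]) cube([31, 34, 884]);


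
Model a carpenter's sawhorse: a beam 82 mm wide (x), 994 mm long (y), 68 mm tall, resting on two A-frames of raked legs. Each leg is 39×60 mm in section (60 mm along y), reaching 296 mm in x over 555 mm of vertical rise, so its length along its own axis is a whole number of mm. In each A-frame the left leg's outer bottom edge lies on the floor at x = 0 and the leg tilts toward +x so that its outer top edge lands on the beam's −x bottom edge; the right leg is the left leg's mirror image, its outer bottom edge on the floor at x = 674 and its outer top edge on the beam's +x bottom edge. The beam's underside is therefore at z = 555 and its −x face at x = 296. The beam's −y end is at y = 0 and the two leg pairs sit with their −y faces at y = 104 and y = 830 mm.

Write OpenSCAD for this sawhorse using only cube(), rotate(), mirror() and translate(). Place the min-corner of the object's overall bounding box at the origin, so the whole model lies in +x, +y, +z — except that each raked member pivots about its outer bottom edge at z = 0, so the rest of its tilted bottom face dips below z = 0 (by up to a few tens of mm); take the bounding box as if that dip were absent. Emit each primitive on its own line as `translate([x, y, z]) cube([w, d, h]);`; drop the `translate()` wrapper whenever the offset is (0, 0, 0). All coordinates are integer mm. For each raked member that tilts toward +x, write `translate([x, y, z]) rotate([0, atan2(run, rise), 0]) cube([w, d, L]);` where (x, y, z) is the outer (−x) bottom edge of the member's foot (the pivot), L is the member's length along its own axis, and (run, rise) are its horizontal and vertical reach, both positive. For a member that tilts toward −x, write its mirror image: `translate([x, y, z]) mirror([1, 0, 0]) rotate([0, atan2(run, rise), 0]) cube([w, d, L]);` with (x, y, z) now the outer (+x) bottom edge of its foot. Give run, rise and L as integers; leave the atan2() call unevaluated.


translate([296, 0, 555]) cube([82, 994, 68]);
translate([0, 104, 0]) rotate([0, atan2(296, 555), 0]) cube([39, 60, 629]);
translate([674, 104, 0]) mirror([1, 0, 0]) rotate([0, atan2(296, 555), 0]) cube([39, 60, 629]);
translate([0, 830, 0]) rotate([0, atan2(296, 555), 0]) cube([39, 60, 629]);
translate([674, 830, 0]) mirror([1, 0, 0]) rotate([0, atan2(296, 555), 0]) cube([39, 60, 629]);


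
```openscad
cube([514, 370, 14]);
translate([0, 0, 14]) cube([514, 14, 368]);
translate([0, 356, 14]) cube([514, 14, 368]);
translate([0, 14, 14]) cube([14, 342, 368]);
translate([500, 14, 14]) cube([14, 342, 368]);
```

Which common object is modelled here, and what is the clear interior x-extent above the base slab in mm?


An open box. The internal width is 486 mm.

A 514×370 base slab with four walls standing on it — an open box. The base is 514 mm wide and the walls are 14 mm thick, so the internal width is 514 − 2 × 14 = 486 mm.


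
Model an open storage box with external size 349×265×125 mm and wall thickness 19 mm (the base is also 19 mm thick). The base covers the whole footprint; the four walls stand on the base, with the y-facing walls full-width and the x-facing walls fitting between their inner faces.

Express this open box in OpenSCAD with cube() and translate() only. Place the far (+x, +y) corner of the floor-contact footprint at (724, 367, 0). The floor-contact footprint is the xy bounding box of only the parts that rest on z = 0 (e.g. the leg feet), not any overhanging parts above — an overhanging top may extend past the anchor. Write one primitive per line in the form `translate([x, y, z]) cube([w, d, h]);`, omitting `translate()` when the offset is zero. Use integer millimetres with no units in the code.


translate([375, 102, 0]) cube([349, 265, 19]);
translate([375, 102, 19]) cube([349, 19, 106]);
translate([375, 348, 19]) cube([349, 19, 106]);
translate([375, 121, 19]) cube([19, 227, 106]);
translate([705, 121, 19]) cube([19, 227, 106]);


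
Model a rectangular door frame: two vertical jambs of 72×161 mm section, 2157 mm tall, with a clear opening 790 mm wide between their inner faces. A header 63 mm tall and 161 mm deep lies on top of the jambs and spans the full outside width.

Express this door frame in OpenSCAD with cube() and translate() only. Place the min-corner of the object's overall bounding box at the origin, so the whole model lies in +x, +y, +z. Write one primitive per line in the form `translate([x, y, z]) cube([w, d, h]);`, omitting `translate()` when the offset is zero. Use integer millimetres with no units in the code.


cube([72, 161, 2157]);
translate([862, 0, 0]) cube([72, 161, 2157]);
translate([0, 0, 2157]) cube([934, 161, 63]);


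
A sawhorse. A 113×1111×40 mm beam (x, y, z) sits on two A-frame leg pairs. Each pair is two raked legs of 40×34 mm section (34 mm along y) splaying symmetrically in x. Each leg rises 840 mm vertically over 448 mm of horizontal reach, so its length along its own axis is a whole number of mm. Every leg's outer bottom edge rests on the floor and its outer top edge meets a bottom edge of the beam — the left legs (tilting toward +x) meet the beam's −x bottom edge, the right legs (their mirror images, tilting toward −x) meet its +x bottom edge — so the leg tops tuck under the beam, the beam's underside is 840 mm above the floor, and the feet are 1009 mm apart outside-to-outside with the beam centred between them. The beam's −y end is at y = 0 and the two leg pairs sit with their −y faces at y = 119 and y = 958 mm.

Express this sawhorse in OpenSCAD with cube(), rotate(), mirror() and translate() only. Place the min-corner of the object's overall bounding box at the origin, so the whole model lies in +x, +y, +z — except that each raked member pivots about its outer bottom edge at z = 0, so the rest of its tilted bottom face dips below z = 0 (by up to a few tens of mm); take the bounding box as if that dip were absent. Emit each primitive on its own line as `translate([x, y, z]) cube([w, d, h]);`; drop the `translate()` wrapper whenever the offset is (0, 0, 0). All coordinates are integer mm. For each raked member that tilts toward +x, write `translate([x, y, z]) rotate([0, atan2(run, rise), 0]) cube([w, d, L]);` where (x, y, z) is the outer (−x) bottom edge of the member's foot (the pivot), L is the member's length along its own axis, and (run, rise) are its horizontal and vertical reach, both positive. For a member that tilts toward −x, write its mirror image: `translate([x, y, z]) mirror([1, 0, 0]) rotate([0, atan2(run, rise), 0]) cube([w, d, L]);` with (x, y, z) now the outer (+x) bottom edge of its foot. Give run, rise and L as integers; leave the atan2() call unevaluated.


// leg length = √(448² + 840²) = 952
// right-leg outer foot x = 2·448 + 113 = 1009
// beam min-corner = (448, 0, 840)
translate([448, 0, 840]) cube([113, 1111, 40]);
translate([0, 119, 0]) rotate([0, atan2(448, 840), 0]) cube([40, 34, 952]);
translate([1009, 119, 0]) mirror([1, 0, 0]) rotate([0, atan2(448, 840), 0]) cube([40, 34, 952]);
translate([0, 958, 0]) rotate([0, atan2(448, 840), 0]) cube([40, 34, 952]);
translate([1009, 958, 0]) mirror([1, 0, 0]) rotate([0, atan2(448, 840), 0]) cube([40, 34, 952]);


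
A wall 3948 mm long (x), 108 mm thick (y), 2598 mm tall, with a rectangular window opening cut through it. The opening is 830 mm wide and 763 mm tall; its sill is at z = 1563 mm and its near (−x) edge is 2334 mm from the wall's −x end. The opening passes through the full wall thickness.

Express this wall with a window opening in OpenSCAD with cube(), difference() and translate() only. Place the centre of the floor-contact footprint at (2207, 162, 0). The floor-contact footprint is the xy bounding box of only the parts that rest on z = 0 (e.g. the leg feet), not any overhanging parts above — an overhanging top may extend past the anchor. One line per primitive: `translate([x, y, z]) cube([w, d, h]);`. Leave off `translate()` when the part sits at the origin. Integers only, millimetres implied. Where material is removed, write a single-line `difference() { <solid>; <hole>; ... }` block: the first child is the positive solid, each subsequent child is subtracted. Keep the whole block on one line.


difference() { translate([233, 108, 0]) cube([3948, 108, 2598]); translate([2567, 108, 1563]) cube([830, 108, 763]); }


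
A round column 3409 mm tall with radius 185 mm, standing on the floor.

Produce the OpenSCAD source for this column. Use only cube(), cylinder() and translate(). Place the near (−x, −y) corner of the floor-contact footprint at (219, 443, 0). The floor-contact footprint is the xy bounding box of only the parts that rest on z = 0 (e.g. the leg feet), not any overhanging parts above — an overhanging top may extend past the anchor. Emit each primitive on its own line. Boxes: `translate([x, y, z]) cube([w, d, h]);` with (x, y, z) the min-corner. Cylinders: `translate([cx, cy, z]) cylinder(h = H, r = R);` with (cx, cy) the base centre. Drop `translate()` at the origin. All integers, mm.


translate([404, 628, 0]) cylinder(h = 3409, r = 185);


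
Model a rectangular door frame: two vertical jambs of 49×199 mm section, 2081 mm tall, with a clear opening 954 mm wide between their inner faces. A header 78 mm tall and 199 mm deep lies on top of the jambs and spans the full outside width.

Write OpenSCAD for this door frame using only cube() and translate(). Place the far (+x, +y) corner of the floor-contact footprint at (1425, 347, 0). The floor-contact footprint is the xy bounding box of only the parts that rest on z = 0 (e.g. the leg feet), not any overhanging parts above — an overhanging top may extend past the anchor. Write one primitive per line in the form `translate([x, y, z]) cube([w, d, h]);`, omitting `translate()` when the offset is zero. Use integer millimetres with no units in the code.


translate([373, 148, 0]) cube([49, 199, 2081]);
translate([1376, 148, 0]) cube([49, 199, 2081]);
translate([373, 148, 2081]) cube([1052, 199, 78]);


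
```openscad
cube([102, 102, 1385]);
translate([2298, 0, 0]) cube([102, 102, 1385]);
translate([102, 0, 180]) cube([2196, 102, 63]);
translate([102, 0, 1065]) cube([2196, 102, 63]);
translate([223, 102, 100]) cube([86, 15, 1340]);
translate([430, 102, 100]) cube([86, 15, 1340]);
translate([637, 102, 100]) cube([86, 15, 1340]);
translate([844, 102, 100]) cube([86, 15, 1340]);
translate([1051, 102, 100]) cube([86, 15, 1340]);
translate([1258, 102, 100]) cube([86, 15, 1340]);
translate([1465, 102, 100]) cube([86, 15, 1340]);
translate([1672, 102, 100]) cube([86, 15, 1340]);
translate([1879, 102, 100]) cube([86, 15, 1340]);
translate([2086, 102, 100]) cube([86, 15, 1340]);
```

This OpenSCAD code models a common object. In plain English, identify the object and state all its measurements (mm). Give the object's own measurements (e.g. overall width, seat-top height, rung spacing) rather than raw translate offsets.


A fence section. Two 102×102 mm posts, 1385 mm tall, stand on the floor with a clear span of 2196 mm between their inner faces. Two horizontal rails of 102×63 mm section span the gap between the posts with their undersides at z = 180 mm and z = 1065 mm, flush with the posts' −y face. 10 pickets, each 86 mm wide, 15 mm thick and 1340 mm tall, are fixed to the +y face of the rails with their bottoms at z = 100 mm, spaced across the span with a 121 mm gap after the −x post and between neighbouring pickets, with 126 mm left before the +x post.


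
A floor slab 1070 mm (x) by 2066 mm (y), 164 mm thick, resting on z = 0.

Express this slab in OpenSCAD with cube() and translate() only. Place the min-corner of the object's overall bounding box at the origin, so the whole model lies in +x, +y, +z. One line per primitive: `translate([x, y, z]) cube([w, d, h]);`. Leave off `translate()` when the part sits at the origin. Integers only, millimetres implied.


cube([1070, 2066, 164]);


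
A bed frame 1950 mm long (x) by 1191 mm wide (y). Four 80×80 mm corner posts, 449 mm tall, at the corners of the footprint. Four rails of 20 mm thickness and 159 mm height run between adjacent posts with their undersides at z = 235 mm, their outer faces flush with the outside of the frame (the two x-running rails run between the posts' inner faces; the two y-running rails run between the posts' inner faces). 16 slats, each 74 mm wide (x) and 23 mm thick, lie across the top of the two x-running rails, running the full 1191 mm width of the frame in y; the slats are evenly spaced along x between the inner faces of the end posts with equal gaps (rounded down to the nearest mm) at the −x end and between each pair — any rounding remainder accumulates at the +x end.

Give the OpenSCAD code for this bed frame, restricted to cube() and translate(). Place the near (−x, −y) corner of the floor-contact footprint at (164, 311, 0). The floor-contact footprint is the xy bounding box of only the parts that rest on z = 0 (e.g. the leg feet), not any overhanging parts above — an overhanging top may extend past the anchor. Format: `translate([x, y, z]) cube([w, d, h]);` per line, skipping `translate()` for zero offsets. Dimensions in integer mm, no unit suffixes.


translate([164, 311, 0]) cube([80, 80, 449]);
translate([164, 1422, 0]) cube([80, 80, 449]);
translate([2034, 311, 0]) cube([80, 80, 449]);
translate([2034, 1422, 0]) cube([80, 80, 449]);
translate([244, 311, 235]) cube([1790, 20, 159]);
translate([244, 1482, 235]) cube([1790, 20, 159]);
translate([164, 391, 235]) cube([20, 1031, 159]);
translate([2094, 391, 235]) cube([20, 1031, 159]);
translate([279, 311, 394]) cube([74, 1191, 23]);
translate([388, 311, 394]) cube([74, 1191, 23]);
translate([497, 311, 394]) cube([74, 1191, 23]);
translate([606, 311, 394]) cube([74, 1191, 23]);
translate([715, 311, 394]) cube([74, 1191, 23]);
translate([824, 311, 394]) cube([74, 1191, 23]);
translate([933, 311, 394]) cube([74, 1191, 23]);
translate([1042, 311, 394]) cube([74, 1191, 23]);
translate([1151, 311, 394]) cube([74, 1191, 23]);
translate([1260, 311, 394]) cube([74, 1191, 23]);
translate([1369, 311, 394]) cube([74, 1191, 23]);
translate([1478, 311, 394]) cube([74, 1191, 23]);
translate([1587, 311, 394]) cube([74, 1191, 23]);
translate([1696, 311, 394]) cube([74, 1191, 23]);
translate([1805, 311, 394]) cube([74, 1191, 23]);
translate([1914, 311, 394]) cube([74, 1191, 23]);


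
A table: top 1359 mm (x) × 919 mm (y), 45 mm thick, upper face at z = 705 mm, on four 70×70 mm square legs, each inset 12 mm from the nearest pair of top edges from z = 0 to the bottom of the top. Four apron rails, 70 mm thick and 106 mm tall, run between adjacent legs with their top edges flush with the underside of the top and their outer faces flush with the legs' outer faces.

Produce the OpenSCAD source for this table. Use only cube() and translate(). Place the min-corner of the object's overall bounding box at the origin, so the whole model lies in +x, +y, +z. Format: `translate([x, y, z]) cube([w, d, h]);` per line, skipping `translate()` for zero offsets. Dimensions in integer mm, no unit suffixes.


// leg_h = 705 - 45 = 660
// apron z = 660 - 106 = 554
translate([0, 0, 660]) cube([1359, 919, 45]);
translate([12, 12, 0]) cube([70, 70, 660]);
translate([1277, 12, 0]) cube([70, 70, 660]);
translate([12, 837, 0]) cube([70, 70, 660]);
translate([1277, 837, 0]) cube([70, 70, 660]);
translate([82, 12, 554]) cube([1195, 70, 106]);
translate([82, 837, 554]) cube([1195, 70, 106]);
translate([12, 82, 554]) cube([70, 755, 106]);
translate([1277, 82, 554]) cube([70, 755, 106]);


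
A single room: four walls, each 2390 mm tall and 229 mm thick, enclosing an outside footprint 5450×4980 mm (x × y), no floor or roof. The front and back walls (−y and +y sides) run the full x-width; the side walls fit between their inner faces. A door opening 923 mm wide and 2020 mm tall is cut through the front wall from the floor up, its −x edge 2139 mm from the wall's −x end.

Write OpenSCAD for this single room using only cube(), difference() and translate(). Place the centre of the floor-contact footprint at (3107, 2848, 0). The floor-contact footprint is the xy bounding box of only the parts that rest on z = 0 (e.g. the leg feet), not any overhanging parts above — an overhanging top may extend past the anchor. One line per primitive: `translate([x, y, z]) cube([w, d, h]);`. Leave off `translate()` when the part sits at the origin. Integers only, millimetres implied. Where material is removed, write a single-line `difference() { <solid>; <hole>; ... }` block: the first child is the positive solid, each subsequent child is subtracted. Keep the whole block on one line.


difference() { translate([382, 358, 0]) cube([5450, 229, 2390]); translate([2521, 358, 0]) cube([923, 229, 2020]); }
translate([382, 5109, 0]) cube([5450, 229, 2390]);
translate([382, 587, 0]) cube([229, 4522, 2390]);
translate([5603, 587, 0]) cube([229, 4522, 2390]);


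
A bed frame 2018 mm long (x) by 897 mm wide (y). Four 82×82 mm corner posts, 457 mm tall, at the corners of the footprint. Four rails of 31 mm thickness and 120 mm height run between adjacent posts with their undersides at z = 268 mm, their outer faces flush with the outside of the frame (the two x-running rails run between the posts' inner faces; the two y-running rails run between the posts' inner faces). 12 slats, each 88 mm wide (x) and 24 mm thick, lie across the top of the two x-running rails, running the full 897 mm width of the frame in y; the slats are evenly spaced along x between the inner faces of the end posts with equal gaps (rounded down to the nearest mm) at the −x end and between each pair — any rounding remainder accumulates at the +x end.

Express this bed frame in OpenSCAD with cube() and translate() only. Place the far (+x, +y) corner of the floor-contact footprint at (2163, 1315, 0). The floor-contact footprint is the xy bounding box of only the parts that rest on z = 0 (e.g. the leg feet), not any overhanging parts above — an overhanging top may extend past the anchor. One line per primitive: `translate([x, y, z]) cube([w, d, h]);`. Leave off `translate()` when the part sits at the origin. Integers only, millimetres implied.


translate([145, 418, 0]) cube([82, 82, 457]);
translate([145, 1233, 0]) cube([82, 82, 457]);
translate([2081, 418, 0]) cube([82, 82, 457]);
translate([2081, 1233, 0]) cube([82, 82, 457]);
translate([227, 418, 268]) cube([1854, 31, 120]);
translate([227, 1284, 268]) cube([1854, 31, 120]);
translate([145, 500, 268]) cube([31, 733, 120]);
translate([2132, 500, 268]) cube([31, 733, 120]);
translate([288, 418, 388]) cube([88, 897, 24]);
translate([437, 418, 388]) cube([88, 897, 24]);
translate([586, 418, 388]) cube([88, 897, 24]);
translate([735, 418, 388]) cube([88, 897, 24]);
translate([884, 418, 388]) cube([88, 897, 24]);
translate([1033, 418, 388]) cube([88, 897, 24]);
translate([1182, 418, 388]) cube([88, 897, 24]);
translate([1331, 418, 388]) cube([88, 897, 24]);
translate([1480, 418, 388]) cube([88, 897, 24]);
translate([1629, 418, 388]) cube([88, 897, 24]);
translate([1778, 418, 388]) cube([88, 897, 24]);
translate([1927, 418, 388]) cube([88, 897, 24]);


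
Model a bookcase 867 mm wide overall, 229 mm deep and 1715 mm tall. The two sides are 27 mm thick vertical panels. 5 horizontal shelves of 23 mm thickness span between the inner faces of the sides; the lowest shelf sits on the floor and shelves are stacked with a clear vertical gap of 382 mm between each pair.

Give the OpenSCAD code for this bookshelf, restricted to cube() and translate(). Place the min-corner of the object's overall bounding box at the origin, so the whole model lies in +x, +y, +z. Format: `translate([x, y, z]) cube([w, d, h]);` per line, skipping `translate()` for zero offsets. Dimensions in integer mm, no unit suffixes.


cube([27, 229, 1715]);
translate([840, 0, 0]) cube([27, 229, 1715]);
translate([27, 0, 0]) cube([813, 229, 23]);
translate([27, 0, 405]) cube([813, 229, 23]);
translate([27, 0, 810]) cube([813, 229, 23]);
translate([27, 0, 1215]) cube([813, 229, 23]);
translate([27, 0, 1620]) cube([813, 229, 23]);


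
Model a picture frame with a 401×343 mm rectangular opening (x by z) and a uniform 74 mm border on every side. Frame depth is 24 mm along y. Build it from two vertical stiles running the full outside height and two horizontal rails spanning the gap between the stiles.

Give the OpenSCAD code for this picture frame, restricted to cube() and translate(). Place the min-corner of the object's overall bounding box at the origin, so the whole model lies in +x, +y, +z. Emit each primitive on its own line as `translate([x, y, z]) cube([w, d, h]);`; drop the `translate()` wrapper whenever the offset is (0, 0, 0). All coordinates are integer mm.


cube([74, 24, 491]);
translate([475, 0, 0]) cube([74, 24, 491]);
translate([74, 0, 0]) cube([401, 24, 74]);
translate([74, 0, 417]) cube([401, 24, 74]);


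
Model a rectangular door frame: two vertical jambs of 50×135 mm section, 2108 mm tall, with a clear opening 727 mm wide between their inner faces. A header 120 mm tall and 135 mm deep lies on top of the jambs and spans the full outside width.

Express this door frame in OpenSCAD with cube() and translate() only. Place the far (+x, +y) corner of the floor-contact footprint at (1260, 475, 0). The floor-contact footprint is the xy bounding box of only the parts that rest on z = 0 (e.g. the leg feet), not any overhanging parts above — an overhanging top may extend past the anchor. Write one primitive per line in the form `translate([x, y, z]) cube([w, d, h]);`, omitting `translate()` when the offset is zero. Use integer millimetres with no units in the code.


translate([433, 340, 0]) cube([50, 135, 2108]);
translate([1210, 340, 0]) cube([50, 135, 2108]);
translate([433, 340, 2108]) cube([827, 135, 120]);


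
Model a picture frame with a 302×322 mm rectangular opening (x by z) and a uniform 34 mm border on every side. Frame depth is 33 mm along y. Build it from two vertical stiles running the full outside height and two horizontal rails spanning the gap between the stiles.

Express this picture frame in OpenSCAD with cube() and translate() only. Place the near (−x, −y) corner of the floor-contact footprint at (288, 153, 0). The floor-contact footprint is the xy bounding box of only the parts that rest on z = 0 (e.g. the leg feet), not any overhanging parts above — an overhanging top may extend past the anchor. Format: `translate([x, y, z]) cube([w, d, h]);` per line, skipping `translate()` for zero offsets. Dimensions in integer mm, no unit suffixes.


translate([288, 153, 0]) cube([34, 33, 390]);
translate([624, 153, 0]) cube([34, 33, 390]);
translate([322, 153, 0]) cube([302, 33, 34]);
translate([322, 153, 356]) cube([302, 33, 34]);
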